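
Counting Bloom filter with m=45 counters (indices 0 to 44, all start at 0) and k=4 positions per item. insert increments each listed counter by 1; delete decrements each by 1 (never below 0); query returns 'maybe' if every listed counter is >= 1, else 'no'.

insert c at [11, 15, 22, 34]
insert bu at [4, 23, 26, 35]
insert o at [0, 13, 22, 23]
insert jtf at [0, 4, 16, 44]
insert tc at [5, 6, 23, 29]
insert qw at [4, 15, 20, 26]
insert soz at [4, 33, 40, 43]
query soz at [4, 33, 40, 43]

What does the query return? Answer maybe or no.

Step 1: insert c at [11, 15, 22, 34] -> counters=[0,0,0,0,0,0,0,0,0,0,0,1,0,0,0,1,0,0,0,0,0,0,1,0,0,0,0,0,0,0,0,0,0,0,1,0,0,0,0,0,0,0,0,0,0]
Step 2: insert bu at [4, 23, 26, 35] -> counters=[0,0,0,0,1,0,0,0,0,0,0,1,0,0,0,1,0,0,0,0,0,0,1,1,0,0,1,0,0,0,0,0,0,0,1,1,0,0,0,0,0,0,0,0,0]
Step 3: insert o at [0, 13, 22, 23] -> counters=[1,0,0,0,1,0,0,0,0,0,0,1,0,1,0,1,0,0,0,0,0,0,2,2,0,0,1,0,0,0,0,0,0,0,1,1,0,0,0,0,0,0,0,0,0]
Step 4: insert jtf at [0, 4, 16, 44] -> counters=[2,0,0,0,2,0,0,0,0,0,0,1,0,1,0,1,1,0,0,0,0,0,2,2,0,0,1,0,0,0,0,0,0,0,1,1,0,0,0,0,0,0,0,0,1]
Step 5: insert tc at [5, 6, 23, 29] -> counters=[2,0,0,0,2,1,1,0,0,0,0,1,0,1,0,1,1,0,0,0,0,0,2,3,0,0,1,0,0,1,0,0,0,0,1,1,0,0,0,0,0,0,0,0,1]
Step 6: insert qw at [4, 15, 20, 26] -> counters=[2,0,0,0,3,1,1,0,0,0,0,1,0,1,0,2,1,0,0,0,1,0,2,3,0,0,2,0,0,1,0,0,0,0,1,1,0,0,0,0,0,0,0,0,1]
Step 7: insert soz at [4, 33, 40, 43] -> counters=[2,0,0,0,4,1,1,0,0,0,0,1,0,1,0,2,1,0,0,0,1,0,2,3,0,0,2,0,0,1,0,0,0,1,1,1,0,0,0,0,1,0,0,1,1]
Query soz: check counters[4]=4 counters[33]=1 counters[40]=1 counters[43]=1 -> maybe

Answer: maybe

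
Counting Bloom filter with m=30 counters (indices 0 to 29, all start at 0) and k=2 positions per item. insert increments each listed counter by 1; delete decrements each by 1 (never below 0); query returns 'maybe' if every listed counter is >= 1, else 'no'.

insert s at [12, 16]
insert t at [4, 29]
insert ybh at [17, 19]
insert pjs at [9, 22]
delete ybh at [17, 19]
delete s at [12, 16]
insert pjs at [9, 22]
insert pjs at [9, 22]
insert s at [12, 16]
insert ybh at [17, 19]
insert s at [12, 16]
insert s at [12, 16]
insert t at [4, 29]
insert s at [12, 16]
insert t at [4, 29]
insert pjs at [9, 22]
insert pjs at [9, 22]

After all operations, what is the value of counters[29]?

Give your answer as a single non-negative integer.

Answer: 3

Derivation:
Step 1: insert s at [12, 16] -> counters=[0,0,0,0,0,0,0,0,0,0,0,0,1,0,0,0,1,0,0,0,0,0,0,0,0,0,0,0,0,0]
Step 2: insert t at [4, 29] -> counters=[0,0,0,0,1,0,0,0,0,0,0,0,1,0,0,0,1,0,0,0,0,0,0,0,0,0,0,0,0,1]
Step 3: insert ybh at [17, 19] -> counters=[0,0,0,0,1,0,0,0,0,0,0,0,1,0,0,0,1,1,0,1,0,0,0,0,0,0,0,0,0,1]
Step 4: insert pjs at [9, 22] -> counters=[0,0,0,0,1,0,0,0,0,1,0,0,1,0,0,0,1,1,0,1,0,0,1,0,0,0,0,0,0,1]
Step 5: delete ybh at [17, 19] -> counters=[0,0,0,0,1,0,0,0,0,1,0,0,1,0,0,0,1,0,0,0,0,0,1,0,0,0,0,0,0,1]
Step 6: delete s at [12, 16] -> counters=[0,0,0,0,1,0,0,0,0,1,0,0,0,0,0,0,0,0,0,0,0,0,1,0,0,0,0,0,0,1]
Step 7: insert pjs at [9, 22] -> counters=[0,0,0,0,1,0,0,0,0,2,0,0,0,0,0,0,0,0,0,0,0,0,2,0,0,0,0,0,0,1]
Step 8: insert pjs at [9, 22] -> counters=[0,0,0,0,1,0,0,0,0,3,0,0,0,0,0,0,0,0,0,0,0,0,3,0,0,0,0,0,0,1]
Step 9: insert s at [12, 16] -> counters=[0,0,0,0,1,0,0,0,0,3,0,0,1,0,0,0,1,0,0,0,0,0,3,0,0,0,0,0,0,1]
Step 10: insert ybh at [17, 19] -> counters=[0,0,0,0,1,0,0,0,0,3,0,0,1,0,0,0,1,1,0,1,0,0,3,0,0,0,0,0,0,1]
Step 11: insert s at [12, 16] -> counters=[0,0,0,0,1,0,0,0,0,3,0,0,2,0,0,0,2,1,0,1,0,0,3,0,0,0,0,0,0,1]
Step 12: insert s at [12, 16] -> counters=[0,0,0,0,1,0,0,0,0,3,0,0,3,0,0,0,3,1,0,1,0,0,3,0,0,0,0,0,0,1]
Step 13: insert t at [4, 29] -> counters=[0,0,0,0,2,0,0,0,0,3,0,0,3,0,0,0,3,1,0,1,0,0,3,0,0,0,0,0,0,2]
Step 14: insert s at [12, 16] -> counters=[0,0,0,0,2,0,0,0,0,3,0,0,4,0,0,0,4,1,0,1,0,0,3,0,0,0,0,0,0,2]
Step 15: insert t at [4, 29] -> counters=[0,0,0,0,3,0,0,0,0,3,0,0,4,0,0,0,4,1,0,1,0,0,3,0,0,0,0,0,0,3]
Step 16: insert pjs at [9, 22] -> counters=[0,0,0,0,3,0,0,0,0,4,0,0,4,0,0,0,4,1,0,1,0,0,4,0,0,0,0,0,0,3]
Step 17: insert pjs at [9, 22] -> counters=[0,0,0,0,3,0,0,0,0,5,0,0,4,0,0,0,4,1,0,1,0,0,5,0,0,0,0,0,0,3]
Final counters=[0,0,0,0,3,0,0,0,0,5,0,0,4,0,0,0,4,1,0,1,0,0,5,0,0,0,0,0,0,3] -> counters[29]=3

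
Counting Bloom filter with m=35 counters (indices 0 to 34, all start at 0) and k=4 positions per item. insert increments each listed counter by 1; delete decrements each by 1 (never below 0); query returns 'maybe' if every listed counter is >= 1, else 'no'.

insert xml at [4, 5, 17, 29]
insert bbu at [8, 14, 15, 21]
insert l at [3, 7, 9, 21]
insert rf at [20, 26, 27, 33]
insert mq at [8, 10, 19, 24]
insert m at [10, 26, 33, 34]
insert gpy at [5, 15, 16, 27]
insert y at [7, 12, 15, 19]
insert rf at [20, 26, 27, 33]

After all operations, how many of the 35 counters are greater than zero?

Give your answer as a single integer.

Step 1: insert xml at [4, 5, 17, 29] -> counters=[0,0,0,0,1,1,0,0,0,0,0,0,0,0,0,0,0,1,0,0,0,0,0,0,0,0,0,0,0,1,0,0,0,0,0]
Step 2: insert bbu at [8, 14, 15, 21] -> counters=[0,0,0,0,1,1,0,0,1,0,0,0,0,0,1,1,0,1,0,0,0,1,0,0,0,0,0,0,0,1,0,0,0,0,0]
Step 3: insert l at [3, 7, 9, 21] -> counters=[0,0,0,1,1,1,0,1,1,1,0,0,0,0,1,1,0,1,0,0,0,2,0,0,0,0,0,0,0,1,0,0,0,0,0]
Step 4: insert rf at [20, 26, 27, 33] -> counters=[0,0,0,1,1,1,0,1,1,1,0,0,0,0,1,1,0,1,0,0,1,2,0,0,0,0,1,1,0,1,0,0,0,1,0]
Step 5: insert mq at [8, 10, 19, 24] -> counters=[0,0,0,1,1,1,0,1,2,1,1,0,0,0,1,1,0,1,0,1,1,2,0,0,1,0,1,1,0,1,0,0,0,1,0]
Step 6: insert m at [10, 26, 33, 34] -> counters=[0,0,0,1,1,1,0,1,2,1,2,0,0,0,1,1,0,1,0,1,1,2,0,0,1,0,2,1,0,1,0,0,0,2,1]
Step 7: insert gpy at [5, 15, 16, 27] -> counters=[0,0,0,1,1,2,0,1,2,1,2,0,0,0,1,2,1,1,0,1,1,2,0,0,1,0,2,2,0,1,0,0,0,2,1]
Step 8: insert y at [7, 12, 15, 19] -> counters=[0,0,0,1,1,2,0,2,2,1,2,0,1,0,1,3,1,1,0,2,1,2,0,0,1,0,2,2,0,1,0,0,0,2,1]
Step 9: insert rf at [20, 26, 27, 33] -> counters=[0,0,0,1,1,2,0,2,2,1,2,0,1,0,1,3,1,1,0,2,2,2,0,0,1,0,3,3,0,1,0,0,0,3,1]
Final counters=[0,0,0,1,1,2,0,2,2,1,2,0,1,0,1,3,1,1,0,2,2,2,0,0,1,0,3,3,0,1,0,0,0,3,1] -> 21 nonzero

Answer: 21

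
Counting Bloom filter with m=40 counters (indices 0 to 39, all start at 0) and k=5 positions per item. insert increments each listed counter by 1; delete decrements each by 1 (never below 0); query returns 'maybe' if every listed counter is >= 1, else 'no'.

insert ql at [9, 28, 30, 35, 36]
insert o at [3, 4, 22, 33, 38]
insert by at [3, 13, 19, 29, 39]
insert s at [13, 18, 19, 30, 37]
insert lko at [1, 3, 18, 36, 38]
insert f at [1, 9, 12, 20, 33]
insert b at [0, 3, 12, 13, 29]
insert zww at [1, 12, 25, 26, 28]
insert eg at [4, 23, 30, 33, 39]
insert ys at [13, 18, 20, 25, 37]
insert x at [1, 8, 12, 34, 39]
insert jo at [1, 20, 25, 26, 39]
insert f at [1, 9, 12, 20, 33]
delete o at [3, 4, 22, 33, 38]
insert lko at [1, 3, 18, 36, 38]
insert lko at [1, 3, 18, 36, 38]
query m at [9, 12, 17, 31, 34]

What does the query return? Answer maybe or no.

Step 1: insert ql at [9, 28, 30, 35, 36] -> counters=[0,0,0,0,0,0,0,0,0,1,0,0,0,0,0,0,0,0,0,0,0,0,0,0,0,0,0,0,1,0,1,0,0,0,0,1,1,0,0,0]
Step 2: insert o at [3, 4, 22, 33, 38] -> counters=[0,0,0,1,1,0,0,0,0,1,0,0,0,0,0,0,0,0,0,0,0,0,1,0,0,0,0,0,1,0,1,0,0,1,0,1,1,0,1,0]
Step 3: insert by at [3, 13, 19, 29, 39] -> counters=[0,0,0,2,1,0,0,0,0,1,0,0,0,1,0,0,0,0,0,1,0,0,1,0,0,0,0,0,1,1,1,0,0,1,0,1,1,0,1,1]
Step 4: insert s at [13, 18, 19, 30, 37] -> counters=[0,0,0,2,1,0,0,0,0,1,0,0,0,2,0,0,0,0,1,2,0,0,1,0,0,0,0,0,1,1,2,0,0,1,0,1,1,1,1,1]
Step 5: insert lko at [1, 3, 18, 36, 38] -> counters=[0,1,0,3,1,0,0,0,0,1,0,0,0,2,0,0,0,0,2,2,0,0,1,0,0,0,0,0,1,1,2,0,0,1,0,1,2,1,2,1]
Step 6: insert f at [1, 9, 12, 20, 33] -> counters=[0,2,0,3,1,0,0,0,0,2,0,0,1,2,0,0,0,0,2,2,1,0,1,0,0,0,0,0,1,1,2,0,0,2,0,1,2,1,2,1]
Step 7: insert b at [0, 3, 12, 13, 29] -> counters=[1,2,0,4,1,0,0,0,0,2,0,0,2,3,0,0,0,0,2,2,1,0,1,0,0,0,0,0,1,2,2,0,0,2,0,1,2,1,2,1]
Step 8: insert zww at [1, 12, 25, 26, 28] -> counters=[1,3,0,4,1,0,0,0,0,2,0,0,3,3,0,0,0,0,2,2,1,0,1,0,0,1,1,0,2,2,2,0,0,2,0,1,2,1,2,1]
Step 9: insert eg at [4, 23, 30, 33, 39] -> counters=[1,3,0,4,2,0,0,0,0,2,0,0,3,3,0,0,0,0,2,2,1,0,1,1,0,1,1,0,2,2,3,0,0,3,0,1,2,1,2,2]
Step 10: insert ys at [13, 18, 20, 25, 37] -> counters=[1,3,0,4,2,0,0,0,0,2,0,0,3,4,0,0,0,0,3,2,2,0,1,1,0,2,1,0,2,2,3,0,0,3,0,1,2,2,2,2]
Step 11: insert x at [1, 8, 12, 34, 39] -> counters=[1,4,0,4,2,0,0,0,1,2,0,0,4,4,0,0,0,0,3,2,2,0,1,1,0,2,1,0,2,2,3,0,0,3,1,1,2,2,2,3]
Step 12: insert jo at [1, 20, 25, 26, 39] -> counters=[1,5,0,4,2,0,0,0,1,2,0,0,4,4,0,0,0,0,3,2,3,0,1,1,0,3,2,0,2,2,3,0,0,3,1,1,2,2,2,4]
Step 13: insert f at [1, 9, 12, 20, 33] -> counters=[1,6,0,4,2,0,0,0,1,3,0,0,5,4,0,0,0,0,3,2,4,0,1,1,0,3,2,0,2,2,3,0,0,4,1,1,2,2,2,4]
Step 14: delete o at [3, 4, 22, 33, 38] -> counters=[1,6,0,3,1,0,0,0,1,3,0,0,5,4,0,0,0,0,3,2,4,0,0,1,0,3,2,0,2,2,3,0,0,3,1,1,2,2,1,4]
Step 15: insert lko at [1, 3, 18, 36, 38] -> counters=[1,7,0,4,1,0,0,0,1,3,0,0,5,4,0,0,0,0,4,2,4,0,0,1,0,3,2,0,2,2,3,0,0,3,1,1,3,2,2,4]
Step 16: insert lko at [1, 3, 18, 36, 38] -> counters=[1,8,0,5,1,0,0,0,1,3,0,0,5,4,0,0,0,0,5,2,4,0,0,1,0,3,2,0,2,2,3,0,0,3,1,1,4,2,3,4]
Query m: check counters[9]=3 counters[12]=5 counters[17]=0 counters[31]=0 counters[34]=1 -> no

Answer: no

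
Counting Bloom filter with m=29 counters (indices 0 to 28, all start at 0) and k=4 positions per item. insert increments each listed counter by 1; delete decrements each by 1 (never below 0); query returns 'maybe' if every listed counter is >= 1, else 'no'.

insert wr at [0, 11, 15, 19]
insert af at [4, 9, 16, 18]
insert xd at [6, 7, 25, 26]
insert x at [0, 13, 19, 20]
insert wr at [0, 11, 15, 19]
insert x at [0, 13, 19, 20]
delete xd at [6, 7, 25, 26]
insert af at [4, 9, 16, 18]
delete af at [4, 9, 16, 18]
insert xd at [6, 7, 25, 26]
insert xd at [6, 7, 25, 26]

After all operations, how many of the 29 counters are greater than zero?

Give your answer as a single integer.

Answer: 14

Derivation:
Step 1: insert wr at [0, 11, 15, 19] -> counters=[1,0,0,0,0,0,0,0,0,0,0,1,0,0,0,1,0,0,0,1,0,0,0,0,0,0,0,0,0]
Step 2: insert af at [4, 9, 16, 18] -> counters=[1,0,0,0,1,0,0,0,0,1,0,1,0,0,0,1,1,0,1,1,0,0,0,0,0,0,0,0,0]
Step 3: insert xd at [6, 7, 25, 26] -> counters=[1,0,0,0,1,0,1,1,0,1,0,1,0,0,0,1,1,0,1,1,0,0,0,0,0,1,1,0,0]
Step 4: insert x at [0, 13, 19, 20] -> counters=[2,0,0,0,1,0,1,1,0,1,0,1,0,1,0,1,1,0,1,2,1,0,0,0,0,1,1,0,0]
Step 5: insert wr at [0, 11, 15, 19] -> counters=[3,0,0,0,1,0,1,1,0,1,0,2,0,1,0,2,1,0,1,3,1,0,0,0,0,1,1,0,0]
Step 6: insert x at [0, 13, 19, 20] -> counters=[4,0,0,0,1,0,1,1,0,1,0,2,0,2,0,2,1,0,1,4,2,0,0,0,0,1,1,0,0]
Step 7: delete xd at [6, 7, 25, 26] -> counters=[4,0,0,0,1,0,0,0,0,1,0,2,0,2,0,2,1,0,1,4,2,0,0,0,0,0,0,0,0]
Step 8: insert af at [4, 9, 16, 18] -> counters=[4,0,0,0,2,0,0,0,0,2,0,2,0,2,0,2,2,0,2,4,2,0,0,0,0,0,0,0,0]
Step 9: delete af at [4, 9, 16, 18] -> counters=[4,0,0,0,1,0,0,0,0,1,0,2,0,2,0,2,1,0,1,4,2,0,0,0,0,0,0,0,0]
Step 10: insert xd at [6, 7, 25, 26] -> counters=[4,0,0,0,1,0,1,1,0,1,0,2,0,2,0,2,1,0,1,4,2,0,0,0,0,1,1,0,0]
Step 11: insert xd at [6, 7, 25, 26] -> counters=[4,0,0,0,1,0,2,2,0,1,0,2,0,2,0,2,1,0,1,4,2,0,0,0,0,2,2,0,0]
Final counters=[4,0,0,0,1,0,2,2,0,1,0,2,0,2,0,2,1,0,1,4,2,0,0,0,0,2,2,0,0] -> 14 nonzero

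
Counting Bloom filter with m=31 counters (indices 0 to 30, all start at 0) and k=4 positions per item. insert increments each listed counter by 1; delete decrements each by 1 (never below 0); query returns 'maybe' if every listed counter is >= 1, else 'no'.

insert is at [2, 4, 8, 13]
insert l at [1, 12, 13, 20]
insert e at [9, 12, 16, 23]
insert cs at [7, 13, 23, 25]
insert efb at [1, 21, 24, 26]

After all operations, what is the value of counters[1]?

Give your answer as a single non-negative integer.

Answer: 2

Derivation:
Step 1: insert is at [2, 4, 8, 13] -> counters=[0,0,1,0,1,0,0,0,1,0,0,0,0,1,0,0,0,0,0,0,0,0,0,0,0,0,0,0,0,0,0]
Step 2: insert l at [1, 12, 13, 20] -> counters=[0,1,1,0,1,0,0,0,1,0,0,0,1,2,0,0,0,0,0,0,1,0,0,0,0,0,0,0,0,0,0]
Step 3: insert e at [9, 12, 16, 23] -> counters=[0,1,1,0,1,0,0,0,1,1,0,0,2,2,0,0,1,0,0,0,1,0,0,1,0,0,0,0,0,0,0]
Step 4: insert cs at [7, 13, 23, 25] -> counters=[0,1,1,0,1,0,0,1,1,1,0,0,2,3,0,0,1,0,0,0,1,0,0,2,0,1,0,0,0,0,0]
Step 5: insert efb at [1, 21, 24, 26] -> counters=[0,2,1,0,1,0,0,1,1,1,0,0,2,3,0,0,1,0,0,0,1,1,0,2,1,1,1,0,0,0,0]
Final counters=[0,2,1,0,1,0,0,1,1,1,0,0,2,3,0,0,1,0,0,0,1,1,0,2,1,1,1,0,0,0,0] -> counters[1]=2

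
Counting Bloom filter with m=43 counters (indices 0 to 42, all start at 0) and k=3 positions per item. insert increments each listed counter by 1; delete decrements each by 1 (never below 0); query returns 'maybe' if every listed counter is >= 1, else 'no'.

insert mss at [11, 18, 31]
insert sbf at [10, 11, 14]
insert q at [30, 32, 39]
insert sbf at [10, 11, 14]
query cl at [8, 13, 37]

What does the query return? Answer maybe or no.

Step 1: insert mss at [11, 18, 31] -> counters=[0,0,0,0,0,0,0,0,0,0,0,1,0,0,0,0,0,0,1,0,0,0,0,0,0,0,0,0,0,0,0,1,0,0,0,0,0,0,0,0,0,0,0]
Step 2: insert sbf at [10, 11, 14] -> counters=[0,0,0,0,0,0,0,0,0,0,1,2,0,0,1,0,0,0,1,0,0,0,0,0,0,0,0,0,0,0,0,1,0,0,0,0,0,0,0,0,0,0,0]
Step 3: insert q at [30, 32, 39] -> counters=[0,0,0,0,0,0,0,0,0,0,1,2,0,0,1,0,0,0,1,0,0,0,0,0,0,0,0,0,0,0,1,1,1,0,0,0,0,0,0,1,0,0,0]
Step 4: insert sbf at [10, 11, 14] -> counters=[0,0,0,0,0,0,0,0,0,0,2,3,0,0,2,0,0,0,1,0,0,0,0,0,0,0,0,0,0,0,1,1,1,0,0,0,0,0,0,1,0,0,0]
Query cl: check counters[8]=0 counters[13]=0 counters[37]=0 -> no

Answer: no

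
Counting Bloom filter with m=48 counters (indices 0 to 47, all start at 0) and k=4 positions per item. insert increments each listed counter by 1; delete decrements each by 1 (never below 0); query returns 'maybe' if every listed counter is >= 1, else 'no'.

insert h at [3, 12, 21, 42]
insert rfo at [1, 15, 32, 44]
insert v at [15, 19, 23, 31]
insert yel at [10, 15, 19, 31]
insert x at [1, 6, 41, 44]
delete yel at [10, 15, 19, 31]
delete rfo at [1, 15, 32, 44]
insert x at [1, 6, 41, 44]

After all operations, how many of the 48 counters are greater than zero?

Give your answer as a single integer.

Answer: 12

Derivation:
Step 1: insert h at [3, 12, 21, 42] -> counters=[0,0,0,1,0,0,0,0,0,0,0,0,1,0,0,0,0,0,0,0,0,1,0,0,0,0,0,0,0,0,0,0,0,0,0,0,0,0,0,0,0,0,1,0,0,0,0,0]
Step 2: insert rfo at [1, 15, 32, 44] -> counters=[0,1,0,1,0,0,0,0,0,0,0,0,1,0,0,1,0,0,0,0,0,1,0,0,0,0,0,0,0,0,0,0,1,0,0,0,0,0,0,0,0,0,1,0,1,0,0,0]
Step 3: insert v at [15, 19, 23, 31] -> counters=[0,1,0,1,0,0,0,0,0,0,0,0,1,0,0,2,0,0,0,1,0,1,0,1,0,0,0,0,0,0,0,1,1,0,0,0,0,0,0,0,0,0,1,0,1,0,0,0]
Step 4: insert yel at [10, 15, 19, 31] -> counters=[0,1,0,1,0,0,0,0,0,0,1,0,1,0,0,3,0,0,0,2,0,1,0,1,0,0,0,0,0,0,0,2,1,0,0,0,0,0,0,0,0,0,1,0,1,0,0,0]
Step 5: insert x at [1, 6, 41, 44] -> counters=[0,2,0,1,0,0,1,0,0,0,1,0,1,0,0,3,0,0,0,2,0,1,0,1,0,0,0,0,0,0,0,2,1,0,0,0,0,0,0,0,0,1,1,0,2,0,0,0]
Step 6: delete yel at [10, 15, 19, 31] -> counters=[0,2,0,1,0,0,1,0,0,0,0,0,1,0,0,2,0,0,0,1,0,1,0,1,0,0,0,0,0,0,0,1,1,0,0,0,0,0,0,0,0,1,1,0,2,0,0,0]
Step 7: delete rfo at [1, 15, 32, 44] -> counters=[0,1,0,1,0,0,1,0,0,0,0,0,1,0,0,1,0,0,0,1,0,1,0,1,0,0,0,0,0,0,0,1,0,0,0,0,0,0,0,0,0,1,1,0,1,0,0,0]
Step 8: insert x at [1, 6, 41, 44] -> counters=[0,2,0,1,0,0,2,0,0,0,0,0,1,0,0,1,0,0,0,1,0,1,0,1,0,0,0,0,0,0,0,1,0,0,0,0,0,0,0,0,0,2,1,0,2,0,0,0]
Final counters=[0,2,0,1,0,0,2,0,0,0,0,0,1,0,0,1,0,0,0,1,0,1,0,1,0,0,0,0,0,0,0,1,0,0,0,0,0,0,0,0,0,2,1,0,2,0,0,0] -> 12 nonzero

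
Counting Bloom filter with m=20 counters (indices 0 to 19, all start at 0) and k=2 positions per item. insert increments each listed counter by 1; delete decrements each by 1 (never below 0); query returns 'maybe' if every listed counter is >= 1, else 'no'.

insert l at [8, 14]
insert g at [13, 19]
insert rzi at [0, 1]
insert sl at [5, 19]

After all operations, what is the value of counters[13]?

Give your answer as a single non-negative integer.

Answer: 1

Derivation:
Step 1: insert l at [8, 14] -> counters=[0,0,0,0,0,0,0,0,1,0,0,0,0,0,1,0,0,0,0,0]
Step 2: insert g at [13, 19] -> counters=[0,0,0,0,0,0,0,0,1,0,0,0,0,1,1,0,0,0,0,1]
Step 3: insert rzi at [0, 1] -> counters=[1,1,0,0,0,0,0,0,1,0,0,0,0,1,1,0,0,0,0,1]
Step 4: insert sl at [5, 19] -> counters=[1,1,0,0,0,1,0,0,1,0,0,0,0,1,1,0,0,0,0,2]
Final counters=[1,1,0,0,0,1,0,0,1,0,0,0,0,1,1,0,0,0,0,2] -> counters[13]=1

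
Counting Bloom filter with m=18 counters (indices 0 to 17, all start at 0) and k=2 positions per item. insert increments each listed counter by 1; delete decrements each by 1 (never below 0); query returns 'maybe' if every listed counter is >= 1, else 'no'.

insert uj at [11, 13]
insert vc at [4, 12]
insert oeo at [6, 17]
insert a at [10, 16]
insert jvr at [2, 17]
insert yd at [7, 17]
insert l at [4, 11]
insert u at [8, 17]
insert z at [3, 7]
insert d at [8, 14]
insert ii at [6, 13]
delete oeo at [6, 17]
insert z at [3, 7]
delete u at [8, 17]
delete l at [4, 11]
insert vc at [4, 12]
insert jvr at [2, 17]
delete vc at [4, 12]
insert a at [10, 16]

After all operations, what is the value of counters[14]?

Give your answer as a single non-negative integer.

Answer: 1

Derivation:
Step 1: insert uj at [11, 13] -> counters=[0,0,0,0,0,0,0,0,0,0,0,1,0,1,0,0,0,0]
Step 2: insert vc at [4, 12] -> counters=[0,0,0,0,1,0,0,0,0,0,0,1,1,1,0,0,0,0]
Step 3: insert oeo at [6, 17] -> counters=[0,0,0,0,1,0,1,0,0,0,0,1,1,1,0,0,0,1]
Step 4: insert a at [10, 16] -> counters=[0,0,0,0,1,0,1,0,0,0,1,1,1,1,0,0,1,1]
Step 5: insert jvr at [2, 17] -> counters=[0,0,1,0,1,0,1,0,0,0,1,1,1,1,0,0,1,2]
Step 6: insert yd at [7, 17] -> counters=[0,0,1,0,1,0,1,1,0,0,1,1,1,1,0,0,1,3]
Step 7: insert l at [4, 11] -> counters=[0,0,1,0,2,0,1,1,0,0,1,2,1,1,0,0,1,3]
Step 8: insert u at [8, 17] -> counters=[0,0,1,0,2,0,1,1,1,0,1,2,1,1,0,0,1,4]
Step 9: insert z at [3, 7] -> counters=[0,0,1,1,2,0,1,2,1,0,1,2,1,1,0,0,1,4]
Step 10: insert d at [8, 14] -> counters=[0,0,1,1,2,0,1,2,2,0,1,2,1,1,1,0,1,4]
Step 11: insert ii at [6, 13] -> counters=[0,0,1,1,2,0,2,2,2,0,1,2,1,2,1,0,1,4]
Step 12: delete oeo at [6, 17] -> counters=[0,0,1,1,2,0,1,2,2,0,1,2,1,2,1,0,1,3]
Step 13: insert z at [3, 7] -> counters=[0,0,1,2,2,0,1,3,2,0,1,2,1,2,1,0,1,3]
Step 14: delete u at [8, 17] -> counters=[0,0,1,2,2,0,1,3,1,0,1,2,1,2,1,0,1,2]
Step 15: delete l at [4, 11] -> counters=[0,0,1,2,1,0,1,3,1,0,1,1,1,2,1,0,1,2]
Step 16: insert vc at [4, 12] -> counters=[0,0,1,2,2,0,1,3,1,0,1,1,2,2,1,0,1,2]
Step 17: insert jvr at [2, 17] -> counters=[0,0,2,2,2,0,1,3,1,0,1,1,2,2,1,0,1,3]
Step 18: delete vc at [4, 12] -> counters=[0,0,2,2,1,0,1,3,1,0,1,1,1,2,1,0,1,3]
Step 19: insert a at [10, 16] -> counters=[0,0,2,2,1,0,1,3,1,0,2,1,1,2,1,0,2,3]
Final counters=[0,0,2,2,1,0,1,3,1,0,2,1,1,2,1,0,2,3] -> counters[14]=1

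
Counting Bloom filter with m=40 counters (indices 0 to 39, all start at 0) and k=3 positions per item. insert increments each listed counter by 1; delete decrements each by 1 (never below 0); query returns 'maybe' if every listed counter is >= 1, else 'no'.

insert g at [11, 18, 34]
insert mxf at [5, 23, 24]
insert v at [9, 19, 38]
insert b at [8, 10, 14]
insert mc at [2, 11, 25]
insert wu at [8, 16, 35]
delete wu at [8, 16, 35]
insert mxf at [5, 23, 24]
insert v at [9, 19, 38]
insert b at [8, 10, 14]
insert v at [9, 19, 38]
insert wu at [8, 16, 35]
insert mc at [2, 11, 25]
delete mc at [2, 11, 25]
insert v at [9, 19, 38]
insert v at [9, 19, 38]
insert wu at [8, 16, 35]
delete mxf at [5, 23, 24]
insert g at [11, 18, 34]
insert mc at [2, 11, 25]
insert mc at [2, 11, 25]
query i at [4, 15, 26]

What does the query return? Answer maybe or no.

Step 1: insert g at [11, 18, 34] -> counters=[0,0,0,0,0,0,0,0,0,0,0,1,0,0,0,0,0,0,1,0,0,0,0,0,0,0,0,0,0,0,0,0,0,0,1,0,0,0,0,0]
Step 2: insert mxf at [5, 23, 24] -> counters=[0,0,0,0,0,1,0,0,0,0,0,1,0,0,0,0,0,0,1,0,0,0,0,1,1,0,0,0,0,0,0,0,0,0,1,0,0,0,0,0]
Step 3: insert v at [9, 19, 38] -> counters=[0,0,0,0,0,1,0,0,0,1,0,1,0,0,0,0,0,0,1,1,0,0,0,1,1,0,0,0,0,0,0,0,0,0,1,0,0,0,1,0]
Step 4: insert b at [8, 10, 14] -> counters=[0,0,0,0,0,1,0,0,1,1,1,1,0,0,1,0,0,0,1,1,0,0,0,1,1,0,0,0,0,0,0,0,0,0,1,0,0,0,1,0]
Step 5: insert mc at [2, 11, 25] -> counters=[0,0,1,0,0,1,0,0,1,1,1,2,0,0,1,0,0,0,1,1,0,0,0,1,1,1,0,0,0,0,0,0,0,0,1,0,0,0,1,0]
Step 6: insert wu at [8, 16, 35] -> counters=[0,0,1,0,0,1,0,0,2,1,1,2,0,0,1,0,1,0,1,1,0,0,0,1,1,1,0,0,0,0,0,0,0,0,1,1,0,0,1,0]
Step 7: delete wu at [8, 16, 35] -> counters=[0,0,1,0,0,1,0,0,1,1,1,2,0,0,1,0,0,0,1,1,0,0,0,1,1,1,0,0,0,0,0,0,0,0,1,0,0,0,1,0]
Step 8: insert mxf at [5, 23, 24] -> counters=[0,0,1,0,0,2,0,0,1,1,1,2,0,0,1,0,0,0,1,1,0,0,0,2,2,1,0,0,0,0,0,0,0,0,1,0,0,0,1,0]
Step 9: insert v at [9, 19, 38] -> counters=[0,0,1,0,0,2,0,0,1,2,1,2,0,0,1,0,0,0,1,2,0,0,0,2,2,1,0,0,0,0,0,0,0,0,1,0,0,0,2,0]
Step 10: insert b at [8, 10, 14] -> counters=[0,0,1,0,0,2,0,0,2,2,2,2,0,0,2,0,0,0,1,2,0,0,0,2,2,1,0,0,0,0,0,0,0,0,1,0,0,0,2,0]
Step 11: insert v at [9, 19, 38] -> counters=[0,0,1,0,0,2,0,0,2,3,2,2,0,0,2,0,0,0,1,3,0,0,0,2,2,1,0,0,0,0,0,0,0,0,1,0,0,0,3,0]
Step 12: insert wu at [8, 16, 35] -> counters=[0,0,1,0,0,2,0,0,3,3,2,2,0,0,2,0,1,0,1,3,0,0,0,2,2,1,0,0,0,0,0,0,0,0,1,1,0,0,3,0]
Step 13: insert mc at [2, 11, 25] -> counters=[0,0,2,0,0,2,0,0,3,3,2,3,0,0,2,0,1,0,1,3,0,0,0,2,2,2,0,0,0,0,0,0,0,0,1,1,0,0,3,0]
Step 14: delete mc at [2, 11, 25] -> counters=[0,0,1,0,0,2,0,0,3,3,2,2,0,0,2,0,1,0,1,3,0,0,0,2,2,1,0,0,0,0,0,0,0,0,1,1,0,0,3,0]
Step 15: insert v at [9, 19, 38] -> counters=[0,0,1,0,0,2,0,0,3,4,2,2,0,0,2,0,1,0,1,4,0,0,0,2,2,1,0,0,0,0,0,0,0,0,1,1,0,0,4,0]
Step 16: insert v at [9, 19, 38] -> counters=[0,0,1,0,0,2,0,0,3,5,2,2,0,0,2,0,1,0,1,5,0,0,0,2,2,1,0,0,0,0,0,0,0,0,1,1,0,0,5,0]
Step 17: insert wu at [8, 16, 35] -> counters=[0,0,1,0,0,2,0,0,4,5,2,2,0,0,2,0,2,0,1,5,0,0,0,2,2,1,0,0,0,0,0,0,0,0,1,2,0,0,5,0]
Step 18: delete mxf at [5, 23, 24] -> counters=[0,0,1,0,0,1,0,0,4,5,2,2,0,0,2,0,2,0,1,5,0,0,0,1,1,1,0,0,0,0,0,0,0,0,1,2,0,0,5,0]
Step 19: insert g at [11, 18, 34] -> counters=[0,0,1,0,0,1,0,0,4,5,2,3,0,0,2,0,2,0,2,5,0,0,0,1,1,1,0,0,0,0,0,0,0,0,2,2,0,0,5,0]
Step 20: insert mc at [2, 11, 25] -> counters=[0,0,2,0,0,1,0,0,4,5,2,4,0,0,2,0,2,0,2,5,0,0,0,1,1,2,0,0,0,0,0,0,0,0,2,2,0,0,5,0]
Step 21: insert mc at [2, 11, 25] -> counters=[0,0,3,0,0,1,0,0,4,5,2,5,0,0,2,0,2,0,2,5,0,0,0,1,1,3,0,0,0,0,0,0,0,0,2,2,0,0,5,0]
Query i: check counters[4]=0 counters[15]=0 counters[26]=0 -> no

Answer: no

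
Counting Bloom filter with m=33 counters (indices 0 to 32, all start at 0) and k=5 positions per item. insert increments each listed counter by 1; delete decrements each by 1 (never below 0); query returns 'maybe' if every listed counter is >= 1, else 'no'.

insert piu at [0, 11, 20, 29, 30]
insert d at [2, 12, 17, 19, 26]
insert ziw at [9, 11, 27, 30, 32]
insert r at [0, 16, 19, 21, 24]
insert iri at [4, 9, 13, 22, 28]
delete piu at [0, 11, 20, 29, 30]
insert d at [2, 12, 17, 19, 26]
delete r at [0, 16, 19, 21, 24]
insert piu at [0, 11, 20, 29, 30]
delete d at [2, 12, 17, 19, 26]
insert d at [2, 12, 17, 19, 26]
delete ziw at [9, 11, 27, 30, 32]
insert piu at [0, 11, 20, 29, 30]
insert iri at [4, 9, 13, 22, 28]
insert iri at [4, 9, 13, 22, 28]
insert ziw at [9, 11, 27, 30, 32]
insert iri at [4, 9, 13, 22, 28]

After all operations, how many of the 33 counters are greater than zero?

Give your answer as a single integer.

Step 1: insert piu at [0, 11, 20, 29, 30] -> counters=[1,0,0,0,0,0,0,0,0,0,0,1,0,0,0,0,0,0,0,0,1,0,0,0,0,0,0,0,0,1,1,0,0]
Step 2: insert d at [2, 12, 17, 19, 26] -> counters=[1,0,1,0,0,0,0,0,0,0,0,1,1,0,0,0,0,1,0,1,1,0,0,0,0,0,1,0,0,1,1,0,0]
Step 3: insert ziw at [9, 11, 27, 30, 32] -> counters=[1,0,1,0,0,0,0,0,0,1,0,2,1,0,0,0,0,1,0,1,1,0,0,0,0,0,1,1,0,1,2,0,1]
Step 4: insert r at [0, 16, 19, 21, 24] -> counters=[2,0,1,0,0,0,0,0,0,1,0,2,1,0,0,0,1,1,0,2,1,1,0,0,1,0,1,1,0,1,2,0,1]
Step 5: insert iri at [4, 9, 13, 22, 28] -> counters=[2,0,1,0,1,0,0,0,0,2,0,2,1,1,0,0,1,1,0,2,1,1,1,0,1,0,1,1,1,1,2,0,1]
Step 6: delete piu at [0, 11, 20, 29, 30] -> counters=[1,0,1,0,1,0,0,0,0,2,0,1,1,1,0,0,1,1,0,2,0,1,1,0,1,0,1,1,1,0,1,0,1]
Step 7: insert d at [2, 12, 17, 19, 26] -> counters=[1,0,2,0,1,0,0,0,0,2,0,1,2,1,0,0,1,2,0,3,0,1,1,0,1,0,2,1,1,0,1,0,1]
Step 8: delete r at [0, 16, 19, 21, 24] -> counters=[0,0,2,0,1,0,0,0,0,2,0,1,2,1,0,0,0,2,0,2,0,0,1,0,0,0,2,1,1,0,1,0,1]
Step 9: insert piu at [0, 11, 20, 29, 30] -> counters=[1,0,2,0,1,0,0,0,0,2,0,2,2,1,0,0,0,2,0,2,1,0,1,0,0,0,2,1,1,1,2,0,1]
Step 10: delete d at [2, 12, 17, 19, 26] -> counters=[1,0,1,0,1,0,0,0,0,2,0,2,1,1,0,0,0,1,0,1,1,0,1,0,0,0,1,1,1,1,2,0,1]
Step 11: insert d at [2, 12, 17, 19, 26] -> counters=[1,0,2,0,1,0,0,0,0,2,0,2,2,1,0,0,0,2,0,2,1,0,1,0,0,0,2,1,1,1,2,0,1]
Step 12: delete ziw at [9, 11, 27, 30, 32] -> counters=[1,0,2,0,1,0,0,0,0,1,0,1,2,1,0,0,0,2,0,2,1,0,1,0,0,0,2,0,1,1,1,0,0]
Step 13: insert piu at [0, 11, 20, 29, 30] -> counters=[2,0,2,0,1,0,0,0,0,1,0,2,2,1,0,0,0,2,0,2,2,0,1,0,0,0,2,0,1,2,2,0,0]
Step 14: insert iri at [4, 9, 13, 22, 28] -> counters=[2,0,2,0,2,0,0,0,0,2,0,2,2,2,0,0,0,2,0,2,2,0,2,0,0,0,2,0,2,2,2,0,0]
Step 15: insert iri at [4, 9, 13, 22, 28] -> counters=[2,0,2,0,3,0,0,0,0,3,0,2,2,3,0,0,0,2,0,2,2,0,3,0,0,0,2,0,3,2,2,0,0]
Step 16: insert ziw at [9, 11, 27, 30, 32] -> counters=[2,0,2,0,3,0,0,0,0,4,0,3,2,3,0,0,0,2,0,2,2,0,3,0,0,0,2,1,3,2,3,0,1]
Step 17: insert iri at [4, 9, 13, 22, 28] -> counters=[2,0,2,0,4,0,0,0,0,5,0,3,2,4,0,0,0,2,0,2,2,0,4,0,0,0,2,1,4,2,3,0,1]
Final counters=[2,0,2,0,4,0,0,0,0,5,0,3,2,4,0,0,0,2,0,2,2,0,4,0,0,0,2,1,4,2,3,0,1] -> 17 nonzero

Answer: 17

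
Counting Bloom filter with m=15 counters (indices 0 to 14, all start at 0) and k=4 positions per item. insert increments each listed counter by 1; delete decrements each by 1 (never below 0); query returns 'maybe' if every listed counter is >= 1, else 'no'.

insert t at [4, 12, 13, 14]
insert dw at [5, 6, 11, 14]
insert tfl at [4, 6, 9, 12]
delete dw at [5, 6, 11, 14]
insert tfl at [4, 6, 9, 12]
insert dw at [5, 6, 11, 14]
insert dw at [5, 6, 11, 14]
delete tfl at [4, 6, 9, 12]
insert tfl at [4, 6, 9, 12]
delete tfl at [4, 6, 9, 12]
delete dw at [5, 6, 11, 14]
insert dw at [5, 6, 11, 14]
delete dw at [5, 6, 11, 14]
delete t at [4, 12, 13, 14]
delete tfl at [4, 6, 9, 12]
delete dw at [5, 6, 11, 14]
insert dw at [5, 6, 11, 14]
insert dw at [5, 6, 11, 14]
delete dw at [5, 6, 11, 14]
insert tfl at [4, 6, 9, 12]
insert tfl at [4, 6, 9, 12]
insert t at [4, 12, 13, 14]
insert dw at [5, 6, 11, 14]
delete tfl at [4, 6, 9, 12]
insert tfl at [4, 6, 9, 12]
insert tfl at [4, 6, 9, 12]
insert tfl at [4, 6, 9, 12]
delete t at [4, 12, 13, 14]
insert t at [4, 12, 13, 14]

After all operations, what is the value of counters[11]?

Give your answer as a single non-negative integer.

Answer: 2

Derivation:
Step 1: insert t at [4, 12, 13, 14] -> counters=[0,0,0,0,1,0,0,0,0,0,0,0,1,1,1]
Step 2: insert dw at [5, 6, 11, 14] -> counters=[0,0,0,0,1,1,1,0,0,0,0,1,1,1,2]
Step 3: insert tfl at [4, 6, 9, 12] -> counters=[0,0,0,0,2,1,2,0,0,1,0,1,2,1,2]
Step 4: delete dw at [5, 6, 11, 14] -> counters=[0,0,0,0,2,0,1,0,0,1,0,0,2,1,1]
Step 5: insert tfl at [4, 6, 9, 12] -> counters=[0,0,0,0,3,0,2,0,0,2,0,0,3,1,1]
Step 6: insert dw at [5, 6, 11, 14] -> counters=[0,0,0,0,3,1,3,0,0,2,0,1,3,1,2]
Step 7: insert dw at [5, 6, 11, 14] -> counters=[0,0,0,0,3,2,4,0,0,2,0,2,3,1,3]
Step 8: delete tfl at [4, 6, 9, 12] -> counters=[0,0,0,0,2,2,3,0,0,1,0,2,2,1,3]
Step 9: insert tfl at [4, 6, 9, 12] -> counters=[0,0,0,0,3,2,4,0,0,2,0,2,3,1,3]
Step 10: delete tfl at [4, 6, 9, 12] -> counters=[0,0,0,0,2,2,3,0,0,1,0,2,2,1,3]
Step 11: delete dw at [5, 6, 11, 14] -> counters=[0,0,0,0,2,1,2,0,0,1,0,1,2,1,2]
Step 12: insert dw at [5, 6, 11, 14] -> counters=[0,0,0,0,2,2,3,0,0,1,0,2,2,1,3]
Step 13: delete dw at [5, 6, 11, 14] -> counters=[0,0,0,0,2,1,2,0,0,1,0,1,2,1,2]
Step 14: delete t at [4, 12, 13, 14] -> counters=[0,0,0,0,1,1,2,0,0,1,0,1,1,0,1]
Step 15: delete tfl at [4, 6, 9, 12] -> counters=[0,0,0,0,0,1,1,0,0,0,0,1,0,0,1]
Step 16: delete dw at [5, 6, 11, 14] -> counters=[0,0,0,0,0,0,0,0,0,0,0,0,0,0,0]
Step 17: insert dw at [5, 6, 11, 14] -> counters=[0,0,0,0,0,1,1,0,0,0,0,1,0,0,1]
Step 18: insert dw at [5, 6, 11, 14] -> counters=[0,0,0,0,0,2,2,0,0,0,0,2,0,0,2]
Step 19: delete dw at [5, 6, 11, 14] -> counters=[0,0,0,0,0,1,1,0,0,0,0,1,0,0,1]
Step 20: insert tfl at [4, 6, 9, 12] -> counters=[0,0,0,0,1,1,2,0,0,1,0,1,1,0,1]
Step 21: insert tfl at [4, 6, 9, 12] -> counters=[0,0,0,0,2,1,3,0,0,2,0,1,2,0,1]
Step 22: insert t at [4, 12, 13, 14] -> counters=[0,0,0,0,3,1,3,0,0,2,0,1,3,1,2]
Step 23: insert dw at [5, 6, 11, 14] -> counters=[0,0,0,0,3,2,4,0,0,2,0,2,3,1,3]
Step 24: delete tfl at [4, 6, 9, 12] -> counters=[0,0,0,0,2,2,3,0,0,1,0,2,2,1,3]
Step 25: insert tfl at [4, 6, 9, 12] -> counters=[0,0,0,0,3,2,4,0,0,2,0,2,3,1,3]
Step 26: insert tfl at [4, 6, 9, 12] -> counters=[0,0,0,0,4,2,5,0,0,3,0,2,4,1,3]
Step 27: insert tfl at [4, 6, 9, 12] -> counters=[0,0,0,0,5,2,6,0,0,4,0,2,5,1,3]
Step 28: delete t at [4, 12, 13, 14] -> counters=[0,0,0,0,4,2,6,0,0,4,0,2,4,0,2]
Step 29: insert t at [4, 12, 13, 14] -> counters=[0,0,0,0,5,2,6,0,0,4,0,2,5,1,3]
Final counters=[0,0,0,0,5,2,6,0,0,4,0,2,5,1,3] -> counters[11]=2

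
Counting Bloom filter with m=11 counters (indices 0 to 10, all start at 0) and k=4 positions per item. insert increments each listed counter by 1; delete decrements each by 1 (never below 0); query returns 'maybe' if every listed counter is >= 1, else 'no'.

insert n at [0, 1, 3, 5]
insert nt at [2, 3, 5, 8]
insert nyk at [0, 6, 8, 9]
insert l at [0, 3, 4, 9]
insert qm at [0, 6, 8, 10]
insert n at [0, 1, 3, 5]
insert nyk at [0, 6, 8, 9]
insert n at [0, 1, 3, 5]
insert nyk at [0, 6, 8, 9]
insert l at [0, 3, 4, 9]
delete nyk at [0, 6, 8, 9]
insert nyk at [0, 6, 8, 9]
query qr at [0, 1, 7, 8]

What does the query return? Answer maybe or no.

Step 1: insert n at [0, 1, 3, 5] -> counters=[1,1,0,1,0,1,0,0,0,0,0]
Step 2: insert nt at [2, 3, 5, 8] -> counters=[1,1,1,2,0,2,0,0,1,0,0]
Step 3: insert nyk at [0, 6, 8, 9] -> counters=[2,1,1,2,0,2,1,0,2,1,0]
Step 4: insert l at [0, 3, 4, 9] -> counters=[3,1,1,3,1,2,1,0,2,2,0]
Step 5: insert qm at [0, 6, 8, 10] -> counters=[4,1,1,3,1,2,2,0,3,2,1]
Step 6: insert n at [0, 1, 3, 5] -> counters=[5,2,1,4,1,3,2,0,3,2,1]
Step 7: insert nyk at [0, 6, 8, 9] -> counters=[6,2,1,4,1,3,3,0,4,3,1]
Step 8: insert n at [0, 1, 3, 5] -> counters=[7,3,1,5,1,4,3,0,4,3,1]
Step 9: insert nyk at [0, 6, 8, 9] -> counters=[8,3,1,5,1,4,4,0,5,4,1]
Step 10: insert l at [0, 3, 4, 9] -> counters=[9,3,1,6,2,4,4,0,5,5,1]
Step 11: delete nyk at [0, 6, 8, 9] -> counters=[8,3,1,6,2,4,3,0,4,4,1]
Step 12: insert nyk at [0, 6, 8, 9] -> counters=[9,3,1,6,2,4,4,0,5,5,1]
Query qr: check counters[0]=9 counters[1]=3 counters[7]=0 counters[8]=5 -> no

Answer: no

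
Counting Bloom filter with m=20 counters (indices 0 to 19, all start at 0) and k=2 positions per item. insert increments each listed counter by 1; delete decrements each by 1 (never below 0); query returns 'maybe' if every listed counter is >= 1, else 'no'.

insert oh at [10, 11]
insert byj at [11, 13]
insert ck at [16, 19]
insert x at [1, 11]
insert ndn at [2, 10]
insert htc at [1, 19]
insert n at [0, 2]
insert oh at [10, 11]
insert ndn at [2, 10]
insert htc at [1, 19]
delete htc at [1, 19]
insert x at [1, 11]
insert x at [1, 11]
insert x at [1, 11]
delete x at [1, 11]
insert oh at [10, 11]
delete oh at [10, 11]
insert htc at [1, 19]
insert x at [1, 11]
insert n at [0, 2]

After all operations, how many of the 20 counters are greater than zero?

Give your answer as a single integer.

Answer: 8

Derivation:
Step 1: insert oh at [10, 11] -> counters=[0,0,0,0,0,0,0,0,0,0,1,1,0,0,0,0,0,0,0,0]
Step 2: insert byj at [11, 13] -> counters=[0,0,0,0,0,0,0,0,0,0,1,2,0,1,0,0,0,0,0,0]
Step 3: insert ck at [16, 19] -> counters=[0,0,0,0,0,0,0,0,0,0,1,2,0,1,0,0,1,0,0,1]
Step 4: insert x at [1, 11] -> counters=[0,1,0,0,0,0,0,0,0,0,1,3,0,1,0,0,1,0,0,1]
Step 5: insert ndn at [2, 10] -> counters=[0,1,1,0,0,0,0,0,0,0,2,3,0,1,0,0,1,0,0,1]
Step 6: insert htc at [1, 19] -> counters=[0,2,1,0,0,0,0,0,0,0,2,3,0,1,0,0,1,0,0,2]
Step 7: insert n at [0, 2] -> counters=[1,2,2,0,0,0,0,0,0,0,2,3,0,1,0,0,1,0,0,2]
Step 8: insert oh at [10, 11] -> counters=[1,2,2,0,0,0,0,0,0,0,3,4,0,1,0,0,1,0,0,2]
Step 9: insert ndn at [2, 10] -> counters=[1,2,3,0,0,0,0,0,0,0,4,4,0,1,0,0,1,0,0,2]
Step 10: insert htc at [1, 19] -> counters=[1,3,3,0,0,0,0,0,0,0,4,4,0,1,0,0,1,0,0,3]
Step 11: delete htc at [1, 19] -> counters=[1,2,3,0,0,0,0,0,0,0,4,4,0,1,0,0,1,0,0,2]
Step 12: insert x at [1, 11] -> counters=[1,3,3,0,0,0,0,0,0,0,4,5,0,1,0,0,1,0,0,2]
Step 13: insert x at [1, 11] -> counters=[1,4,3,0,0,0,0,0,0,0,4,6,0,1,0,0,1,0,0,2]
Step 14: insert x at [1, 11] -> counters=[1,5,3,0,0,0,0,0,0,0,4,7,0,1,0,0,1,0,0,2]
Step 15: delete x at [1, 11] -> counters=[1,4,3,0,0,0,0,0,0,0,4,6,0,1,0,0,1,0,0,2]
Step 16: insert oh at [10, 11] -> counters=[1,4,3,0,0,0,0,0,0,0,5,7,0,1,0,0,1,0,0,2]
Step 17: delete oh at [10, 11] -> counters=[1,4,3,0,0,0,0,0,0,0,4,6,0,1,0,0,1,0,0,2]
Step 18: insert htc at [1, 19] -> counters=[1,5,3,0,0,0,0,0,0,0,4,6,0,1,0,0,1,0,0,3]
Step 19: insert x at [1, 11] -> counters=[1,6,3,0,0,0,0,0,0,0,4,7,0,1,0,0,1,0,0,3]
Step 20: insert n at [0, 2] -> counters=[2,6,4,0,0,0,0,0,0,0,4,7,0,1,0,0,1,0,0,3]
Final counters=[2,6,4,0,0,0,0,0,0,0,4,7,0,1,0,0,1,0,0,3] -> 8 nonzero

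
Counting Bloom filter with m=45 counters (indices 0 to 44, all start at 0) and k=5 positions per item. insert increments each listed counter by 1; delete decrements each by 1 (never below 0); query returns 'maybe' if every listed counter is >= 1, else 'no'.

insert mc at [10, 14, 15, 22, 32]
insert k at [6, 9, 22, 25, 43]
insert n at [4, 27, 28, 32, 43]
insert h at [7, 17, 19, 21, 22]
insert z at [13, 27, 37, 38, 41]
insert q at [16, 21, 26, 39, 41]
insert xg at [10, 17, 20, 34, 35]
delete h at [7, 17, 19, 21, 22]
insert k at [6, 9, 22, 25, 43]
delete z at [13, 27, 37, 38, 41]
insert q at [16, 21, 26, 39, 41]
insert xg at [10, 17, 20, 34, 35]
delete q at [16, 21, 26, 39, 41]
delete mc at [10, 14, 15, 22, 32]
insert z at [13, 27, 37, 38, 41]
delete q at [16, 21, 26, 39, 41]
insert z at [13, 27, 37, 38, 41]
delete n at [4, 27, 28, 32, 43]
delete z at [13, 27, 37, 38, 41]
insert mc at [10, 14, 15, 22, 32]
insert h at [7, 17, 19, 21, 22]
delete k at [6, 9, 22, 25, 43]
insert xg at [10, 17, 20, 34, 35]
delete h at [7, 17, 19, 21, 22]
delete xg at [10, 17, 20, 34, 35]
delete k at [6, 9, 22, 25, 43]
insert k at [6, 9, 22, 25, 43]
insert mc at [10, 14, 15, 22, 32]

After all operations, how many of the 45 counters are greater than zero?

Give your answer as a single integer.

Step 1: insert mc at [10, 14, 15, 22, 32] -> counters=[0,0,0,0,0,0,0,0,0,0,1,0,0,0,1,1,0,0,0,0,0,0,1,0,0,0,0,0,0,0,0,0,1,0,0,0,0,0,0,0,0,0,0,0,0]
Step 2: insert k at [6, 9, 22, 25, 43] -> counters=[0,0,0,0,0,0,1,0,0,1,1,0,0,0,1,1,0,0,0,0,0,0,2,0,0,1,0,0,0,0,0,0,1,0,0,0,0,0,0,0,0,0,0,1,0]
Step 3: insert n at [4, 27, 28, 32, 43] -> counters=[0,0,0,0,1,0,1,0,0,1,1,0,0,0,1,1,0,0,0,0,0,0,2,0,0,1,0,1,1,0,0,0,2,0,0,0,0,0,0,0,0,0,0,2,0]
Step 4: insert h at [7, 17, 19, 21, 22] -> counters=[0,0,0,0,1,0,1,1,0,1,1,0,0,0,1,1,0,1,0,1,0,1,3,0,0,1,0,1,1,0,0,0,2,0,0,0,0,0,0,0,0,0,0,2,0]
Step 5: insert z at [13, 27, 37, 38, 41] -> counters=[0,0,0,0,1,0,1,1,0,1,1,0,0,1,1,1,0,1,0,1,0,1,3,0,0,1,0,2,1,0,0,0,2,0,0,0,0,1,1,0,0,1,0,2,0]
Step 6: insert q at [16, 21, 26, 39, 41] -> counters=[0,0,0,0,1,0,1,1,0,1,1,0,0,1,1,1,1,1,0,1,0,2,3,0,0,1,1,2,1,0,0,0,2,0,0,0,0,1,1,1,0,2,0,2,0]
Step 7: insert xg at [10, 17, 20, 34, 35] -> counters=[0,0,0,0,1,0,1,1,0,1,2,0,0,1,1,1,1,2,0,1,1,2,3,0,0,1,1,2,1,0,0,0,2,0,1,1,0,1,1,1,0,2,0,2,0]
Step 8: delete h at [7, 17, 19, 21, 22] -> counters=[0,0,0,0,1,0,1,0,0,1,2,0,0,1,1,1,1,1,0,0,1,1,2,0,0,1,1,2,1,0,0,0,2,0,1,1,0,1,1,1,0,2,0,2,0]
Step 9: insert k at [6, 9, 22, 25, 43] -> counters=[0,0,0,0,1,0,2,0,0,2,2,0,0,1,1,1,1,1,0,0,1,1,3,0,0,2,1,2,1,0,0,0,2,0,1,1,0,1,1,1,0,2,0,3,0]
Step 10: delete z at [13, 27, 37, 38, 41] -> counters=[0,0,0,0,1,0,2,0,0,2,2,0,0,0,1,1,1,1,0,0,1,1,3,0,0,2,1,1,1,0,0,0,2,0,1,1,0,0,0,1,0,1,0,3,0]
Step 11: insert q at [16, 21, 26, 39, 41] -> counters=[0,0,0,0,1,0,2,0,0,2,2,0,0,0,1,1,2,1,0,0,1,2,3,0,0,2,2,1,1,0,0,0,2,0,1,1,0,0,0,2,0,2,0,3,0]
Step 12: insert xg at [10, 17, 20, 34, 35] -> counters=[0,0,0,0,1,0,2,0,0,2,3,0,0,0,1,1,2,2,0,0,2,2,3,0,0,2,2,1,1,0,0,0,2,0,2,2,0,0,0,2,0,2,0,3,0]
Step 13: delete q at [16, 21, 26, 39, 41] -> counters=[0,0,0,0,1,0,2,0,0,2,3,0,0,0,1,1,1,2,0,0,2,1,3,0,0,2,1,1,1,0,0,0,2,0,2,2,0,0,0,1,0,1,0,3,0]
Step 14: delete mc at [10, 14, 15, 22, 32] -> counters=[0,0,0,0,1,0,2,0,0,2,2,0,0,0,0,0,1,2,0,0,2,1,2,0,0,2,1,1,1,0,0,0,1,0,2,2,0,0,0,1,0,1,0,3,0]
Step 15: insert z at [13, 27, 37, 38, 41] -> counters=[0,0,0,0,1,0,2,0,0,2,2,0,0,1,0,0,1,2,0,0,2,1,2,0,0,2,1,2,1,0,0,0,1,0,2,2,0,1,1,1,0,2,0,3,0]
Step 16: delete q at [16, 21, 26, 39, 41] -> counters=[0,0,0,0,1,0,2,0,0,2,2,0,0,1,0,0,0,2,0,0,2,0,2,0,0,2,0,2,1,0,0,0,1,0,2,2,0,1,1,0,0,1,0,3,0]
Step 17: insert z at [13, 27, 37, 38, 41] -> counters=[0,0,0,0,1,0,2,0,0,2,2,0,0,2,0,0,0,2,0,0,2,0,2,0,0,2,0,3,1,0,0,0,1,0,2,2,0,2,2,0,0,2,0,3,0]
Step 18: delete n at [4, 27, 28, 32, 43] -> counters=[0,0,0,0,0,0,2,0,0,2,2,0,0,2,0,0,0,2,0,0,2,0,2,0,0,2,0,2,0,0,0,0,0,0,2,2,0,2,2,0,0,2,0,2,0]
Step 19: delete z at [13, 27, 37, 38, 41] -> counters=[0,0,0,0,0,0,2,0,0,2,2,0,0,1,0,0,0,2,0,0,2,0,2,0,0,2,0,1,0,0,0,0,0,0,2,2,0,1,1,0,0,1,0,2,0]
Step 20: insert mc at [10, 14, 15, 22, 32] -> counters=[0,0,0,0,0,0,2,0,0,2,3,0,0,1,1,1,0,2,0,0,2,0,3,0,0,2,0,1,0,0,0,0,1,0,2,2,0,1,1,0,0,1,0,2,0]
Step 21: insert h at [7, 17, 19, 21, 22] -> counters=[0,0,0,0,0,0,2,1,0,2,3,0,0,1,1,1,0,3,0,1,2,1,4,0,0,2,0,1,0,0,0,0,1,0,2,2,0,1,1,0,0,1,0,2,0]
Step 22: delete k at [6, 9, 22, 25, 43] -> counters=[0,0,0,0,0,0,1,1,0,1,3,0,0,1,1,1,0,3,0,1,2,1,3,0,0,1,0,1,0,0,0,0,1,0,2,2,0,1,1,0,0,1,0,1,0]
Step 23: insert xg at [10, 17, 20, 34, 35] -> counters=[0,0,0,0,0,0,1,1,0,1,4,0,0,1,1,1,0,4,0,1,3,1,3,0,0,1,0,1,0,0,0,0,1,0,3,3,0,1,1,0,0,1,0,1,0]
Step 24: delete h at [7, 17, 19, 21, 22] -> counters=[0,0,0,0,0,0,1,0,0,1,4,0,0,1,1,1,0,3,0,0,3,0,2,0,0,1,0,1,0,0,0,0,1,0,3,3,0,1,1,0,0,1,0,1,0]
Step 25: delete xg at [10, 17, 20, 34, 35] -> counters=[0,0,0,0,0,0,1,0,0,1,3,0,0,1,1,1,0,2,0,0,2,0,2,0,0,1,0,1,0,0,0,0,1,0,2,2,0,1,1,0,0,1,0,1,0]
Step 26: delete k at [6, 9, 22, 25, 43] -> counters=[0,0,0,0,0,0,0,0,0,0,3,0,0,1,1,1,0,2,0,0,2,0,1,0,0,0,0,1,0,0,0,0,1,0,2,2,0,1,1,0,0,1,0,0,0]
Step 27: insert k at [6, 9, 22, 25, 43] -> counters=[0,0,0,0,0,0,1,0,0,1,3,0,0,1,1,1,0,2,0,0,2,0,2,0,0,1,0,1,0,0,0,0,1,0,2,2,0,1,1,0,0,1,0,1,0]
Step 28: insert mc at [10, 14, 15, 22, 32] -> counters=[0,0,0,0,0,0,1,0,0,1,4,0,0,1,2,2,0,2,0,0,2,0,3,0,0,1,0,1,0,0,0,0,2,0,2,2,0,1,1,0,0,1,0,1,0]
Final counters=[0,0,0,0,0,0,1,0,0,1,4,0,0,1,2,2,0,2,0,0,2,0,3,0,0,1,0,1,0,0,0,0,2,0,2,2,0,1,1,0,0,1,0,1,0] -> 18 nonzero

Answer: 18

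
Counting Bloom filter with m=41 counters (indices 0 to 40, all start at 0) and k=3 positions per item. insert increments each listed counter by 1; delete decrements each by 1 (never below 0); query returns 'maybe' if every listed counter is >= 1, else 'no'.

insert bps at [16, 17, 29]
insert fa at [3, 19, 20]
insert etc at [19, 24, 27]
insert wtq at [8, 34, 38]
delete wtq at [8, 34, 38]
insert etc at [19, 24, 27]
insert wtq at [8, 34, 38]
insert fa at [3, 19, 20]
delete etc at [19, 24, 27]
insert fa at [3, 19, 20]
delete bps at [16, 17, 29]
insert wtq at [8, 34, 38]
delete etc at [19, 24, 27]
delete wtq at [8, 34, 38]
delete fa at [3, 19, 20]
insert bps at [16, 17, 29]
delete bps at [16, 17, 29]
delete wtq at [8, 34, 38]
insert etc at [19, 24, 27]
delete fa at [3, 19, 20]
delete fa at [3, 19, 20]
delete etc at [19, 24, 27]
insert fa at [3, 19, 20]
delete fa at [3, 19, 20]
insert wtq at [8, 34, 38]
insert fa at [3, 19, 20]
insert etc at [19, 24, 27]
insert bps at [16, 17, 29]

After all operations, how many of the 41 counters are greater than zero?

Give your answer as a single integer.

Answer: 11

Derivation:
Step 1: insert bps at [16, 17, 29] -> counters=[0,0,0,0,0,0,0,0,0,0,0,0,0,0,0,0,1,1,0,0,0,0,0,0,0,0,0,0,0,1,0,0,0,0,0,0,0,0,0,0,0]
Step 2: insert fa at [3, 19, 20] -> counters=[0,0,0,1,0,0,0,0,0,0,0,0,0,0,0,0,1,1,0,1,1,0,0,0,0,0,0,0,0,1,0,0,0,0,0,0,0,0,0,0,0]
Step 3: insert etc at [19, 24, 27] -> counters=[0,0,0,1,0,0,0,0,0,0,0,0,0,0,0,0,1,1,0,2,1,0,0,0,1,0,0,1,0,1,0,0,0,0,0,0,0,0,0,0,0]
Step 4: insert wtq at [8, 34, 38] -> counters=[0,0,0,1,0,0,0,0,1,0,0,0,0,0,0,0,1,1,0,2,1,0,0,0,1,0,0,1,0,1,0,0,0,0,1,0,0,0,1,0,0]
Step 5: delete wtq at [8, 34, 38] -> counters=[0,0,0,1,0,0,0,0,0,0,0,0,0,0,0,0,1,1,0,2,1,0,0,0,1,0,0,1,0,1,0,0,0,0,0,0,0,0,0,0,0]
Step 6: insert etc at [19, 24, 27] -> counters=[0,0,0,1,0,0,0,0,0,0,0,0,0,0,0,0,1,1,0,3,1,0,0,0,2,0,0,2,0,1,0,0,0,0,0,0,0,0,0,0,0]
Step 7: insert wtq at [8, 34, 38] -> counters=[0,0,0,1,0,0,0,0,1,0,0,0,0,0,0,0,1,1,0,3,1,0,0,0,2,0,0,2,0,1,0,0,0,0,1,0,0,0,1,0,0]
Step 8: insert fa at [3, 19, 20] -> counters=[0,0,0,2,0,0,0,0,1,0,0,0,0,0,0,0,1,1,0,4,2,0,0,0,2,0,0,2,0,1,0,0,0,0,1,0,0,0,1,0,0]
Step 9: delete etc at [19, 24, 27] -> counters=[0,0,0,2,0,0,0,0,1,0,0,0,0,0,0,0,1,1,0,3,2,0,0,0,1,0,0,1,0,1,0,0,0,0,1,0,0,0,1,0,0]
Step 10: insert fa at [3, 19, 20] -> counters=[0,0,0,3,0,0,0,0,1,0,0,0,0,0,0,0,1,1,0,4,3,0,0,0,1,0,0,1,0,1,0,0,0,0,1,0,0,0,1,0,0]
Step 11: delete bps at [16, 17, 29] -> counters=[0,0,0,3,0,0,0,0,1,0,0,0,0,0,0,0,0,0,0,4,3,0,0,0,1,0,0,1,0,0,0,0,0,0,1,0,0,0,1,0,0]
Step 12: insert wtq at [8, 34, 38] -> counters=[0,0,0,3,0,0,0,0,2,0,0,0,0,0,0,0,0,0,0,4,3,0,0,0,1,0,0,1,0,0,0,0,0,0,2,0,0,0,2,0,0]
Step 13: delete etc at [19, 24, 27] -> counters=[0,0,0,3,0,0,0,0,2,0,0,0,0,0,0,0,0,0,0,3,3,0,0,0,0,0,0,0,0,0,0,0,0,0,2,0,0,0,2,0,0]
Step 14: delete wtq at [8, 34, 38] -> counters=[0,0,0,3,0,0,0,0,1,0,0,0,0,0,0,0,0,0,0,3,3,0,0,0,0,0,0,0,0,0,0,0,0,0,1,0,0,0,1,0,0]
Step 15: delete fa at [3, 19, 20] -> counters=[0,0,0,2,0,0,0,0,1,0,0,0,0,0,0,0,0,0,0,2,2,0,0,0,0,0,0,0,0,0,0,0,0,0,1,0,0,0,1,0,0]
Step 16: insert bps at [16, 17, 29] -> counters=[0,0,0,2,0,0,0,0,1,0,0,0,0,0,0,0,1,1,0,2,2,0,0,0,0,0,0,0,0,1,0,0,0,0,1,0,0,0,1,0,0]
Step 17: delete bps at [16, 17, 29] -> counters=[0,0,0,2,0,0,0,0,1,0,0,0,0,0,0,0,0,0,0,2,2,0,0,0,0,0,0,0,0,0,0,0,0,0,1,0,0,0,1,0,0]
Step 18: delete wtq at [8, 34, 38] -> counters=[0,0,0,2,0,0,0,0,0,0,0,0,0,0,0,0,0,0,0,2,2,0,0,0,0,0,0,0,0,0,0,0,0,0,0,0,0,0,0,0,0]
Step 19: insert etc at [19, 24, 27] -> counters=[0,0,0,2,0,0,0,0,0,0,0,0,0,0,0,0,0,0,0,3,2,0,0,0,1,0,0,1,0,0,0,0,0,0,0,0,0,0,0,0,0]
Step 20: delete fa at [3, 19, 20] -> counters=[0,0,0,1,0,0,0,0,0,0,0,0,0,0,0,0,0,0,0,2,1,0,0,0,1,0,0,1,0,0,0,0,0,0,0,0,0,0,0,0,0]
Step 21: delete fa at [3, 19, 20] -> counters=[0,0,0,0,0,0,0,0,0,0,0,0,0,0,0,0,0,0,0,1,0,0,0,0,1,0,0,1,0,0,0,0,0,0,0,0,0,0,0,0,0]
Step 22: delete etc at [19, 24, 27] -> counters=[0,0,0,0,0,0,0,0,0,0,0,0,0,0,0,0,0,0,0,0,0,0,0,0,0,0,0,0,0,0,0,0,0,0,0,0,0,0,0,0,0]
Step 23: insert fa at [3, 19, 20] -> counters=[0,0,0,1,0,0,0,0,0,0,0,0,0,0,0,0,0,0,0,1,1,0,0,0,0,0,0,0,0,0,0,0,0,0,0,0,0,0,0,0,0]
Step 24: delete fa at [3, 19, 20] -> counters=[0,0,0,0,0,0,0,0,0,0,0,0,0,0,0,0,0,0,0,0,0,0,0,0,0,0,0,0,0,0,0,0,0,0,0,0,0,0,0,0,0]
Step 25: insert wtq at [8, 34, 38] -> counters=[0,0,0,0,0,0,0,0,1,0,0,0,0,0,0,0,0,0,0,0,0,0,0,0,0,0,0,0,0,0,0,0,0,0,1,0,0,0,1,0,0]
Step 26: insert fa at [3, 19, 20] -> counters=[0,0,0,1,0,0,0,0,1,0,0,0,0,0,0,0,0,0,0,1,1,0,0,0,0,0,0,0,0,0,0,0,0,0,1,0,0,0,1,0,0]
Step 27: insert etc at [19, 24, 27] -> counters=[0,0,0,1,0,0,0,0,1,0,0,0,0,0,0,0,0,0,0,2,1,0,0,0,1,0,0,1,0,0,0,0,0,0,1,0,0,0,1,0,0]
Step 28: insert bps at [16, 17, 29] -> counters=[0,0,0,1,0,0,0,0,1,0,0,0,0,0,0,0,1,1,0,2,1,0,0,0,1,0,0,1,0,1,0,0,0,0,1,0,0,0,1,0,0]
Final counters=[0,0,0,1,0,0,0,0,1,0,0,0,0,0,0,0,1,1,0,2,1,0,0,0,1,0,0,1,0,1,0,0,0,0,1,0,0,0,1,0,0] -> 11 nonzero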